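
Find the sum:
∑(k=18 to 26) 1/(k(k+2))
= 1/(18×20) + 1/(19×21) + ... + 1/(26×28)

Partial fractions: 1/(k(k+2)) = (1/2)[1/k - 1/(k+2)]
Telescoping leaves the first two and last two terms:
= (1/2)[1/18 + 1/19 - 1/27 - 1/28]
= 509/28728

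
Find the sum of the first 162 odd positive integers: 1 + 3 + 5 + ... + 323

Sum of first n odd numbers = n²
= 162²
= 26244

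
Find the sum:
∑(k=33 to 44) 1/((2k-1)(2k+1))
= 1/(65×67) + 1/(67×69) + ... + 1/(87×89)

Partial fractions: 1/((2k-1)(2k+1)) = (1/2)[1/(2k-1) - 1/(2k+1)]
The series telescopes:
= (1/2)[1/65 - 1/89]
= 12/5785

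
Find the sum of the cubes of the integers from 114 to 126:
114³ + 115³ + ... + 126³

Use ∑_{k=1}^{n} k³ = [n(n+1)/2]², then subtract the first 113 terms.
∑_{k=1}^{126} k³ = [126×127/2]² = 8001² = 64016001
∑_{k=1}^{113} k³ = [113×114/2]² = 6441² = 41486481
∑_{k=114}^{126} k³ = 64016001 - 41486481 = 22529520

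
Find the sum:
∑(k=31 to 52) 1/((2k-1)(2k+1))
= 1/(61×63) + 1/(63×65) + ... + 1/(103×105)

Partial fractions: 1/((2k-1)(2k+1)) = (1/2)[1/(2k-1) - 1/(2k+1)]
The series telescopes:
= (1/2)[1/61 - 1/105]
= 22/6405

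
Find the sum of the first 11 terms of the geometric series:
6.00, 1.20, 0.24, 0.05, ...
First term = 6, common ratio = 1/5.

Sₙ = a(1 - rⁿ) / (1 - r)
S_11 = 6(1 - (1/5)^11) / (1 - (1/5))
S_11 = 6(1 - (1/48828125)) / (4/5)
S_11 = 73242186/9765625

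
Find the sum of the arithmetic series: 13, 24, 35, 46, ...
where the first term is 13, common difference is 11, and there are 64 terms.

Sₙ = n/2 × (first + last)
Last term = a + (n-1)d = 13 + (64-1)×11 = 706
S_64 = 64/2 × (13 + 706)
S_64 = 64/2 × 719 = 23008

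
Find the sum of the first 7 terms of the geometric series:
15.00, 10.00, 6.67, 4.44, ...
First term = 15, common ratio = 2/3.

Sₙ = a(1 - rⁿ) / (1 - r)
S_7 = 15(1 - (2/3)^7) / (1 - (2/3))
S_7 = 15(1 - (128/2187)) / (1/3)
S_7 = 10295/243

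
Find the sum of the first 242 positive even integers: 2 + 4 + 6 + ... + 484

Sum of first n even numbers = n(n+1)
= 242×243
= 58806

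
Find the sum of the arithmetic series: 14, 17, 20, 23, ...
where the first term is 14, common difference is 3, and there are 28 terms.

Sₙ = n/2 × (first + last)
Last term = a + (n-1)d = 14 + (28-1)×3 = 95
S_28 = 28/2 × (14 + 95)
S_28 = 28/2 × 109 = 1526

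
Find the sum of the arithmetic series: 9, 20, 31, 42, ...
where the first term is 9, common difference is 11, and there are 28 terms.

Sₙ = n/2 × (first + last)
Last term = a + (n-1)d = 9 + (28-1)×11 = 306
S_28 = 28/2 × (9 + 306)
S_28 = 28/2 × 315 = 4410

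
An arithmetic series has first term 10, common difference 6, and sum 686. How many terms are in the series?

Using S = n/2 × [2a + (n-1)d]
686 = n/2 × [2(10) + (n-1)(6)]
686 = n/2 × [20 + 6n - 6]
1372 = n × [14 + 6n]
6n² + (14)n - 1372 = 0
Discriminant: Δ = (14)² - 4(6)(-1372) = 196 + 32928 = 33124
√Δ = 182
n = [-(14) + √Δ] / (2·6) = (-14 + 182) / 12 = 168 / 12 = 14
(The negative root is discarded since n must be a positive integer.)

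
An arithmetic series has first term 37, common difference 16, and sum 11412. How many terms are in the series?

Using S = n/2 × [2a + (n-1)d]
11412 = n/2 × [2(37) + (n-1)(16)]
11412 = n/2 × [74 + 16n - 16]
22824 = n × [58 + 16n]
16n² + (58)n - 22824 = 0
Discriminant: Δ = (58)² - 4(16)(-22824) = 3364 + 1460736 = 1464100
√Δ = 1210
n = [-(58) + √Δ] / (2·16) = (-58 + 1210) / 32 = 1152 / 32 = 36
(The negative root is discarded since n must be a positive integer.)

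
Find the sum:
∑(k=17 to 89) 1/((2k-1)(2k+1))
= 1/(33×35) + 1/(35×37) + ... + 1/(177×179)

Partial fractions: 1/((2k-1)(2k+1)) = (1/2)[1/(2k-1) - 1/(2k+1)]
The series telescopes:
= (1/2)[1/33 - 1/179]
= 73/5907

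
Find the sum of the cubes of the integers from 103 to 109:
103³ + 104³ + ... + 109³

Use ∑_{k=1}^{n} k³ = [n(n+1)/2]², then subtract the first 102 terms.
∑_{k=1}^{109} k³ = [109×110/2]² = 5995² = 35940025
∑_{k=1}^{102} k³ = [102×103/2]² = 5253² = 27594009
∑_{k=103}^{109} k³ = 35940025 - 27594009 = 8346016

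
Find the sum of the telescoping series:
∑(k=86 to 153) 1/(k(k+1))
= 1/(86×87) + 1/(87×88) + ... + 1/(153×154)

Partial fractions: 1/(k(k+1)) = 1/k - 1/(k+1)
The series telescopes:
= (1/86 - 1/87) + (1/87 - 1/88) + ... + (1/153 - 1/154)
= 1/86 - 1/154
= 17/3311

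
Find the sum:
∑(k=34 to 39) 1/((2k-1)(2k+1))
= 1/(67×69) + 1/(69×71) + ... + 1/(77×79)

Partial fractions: 1/((2k-1)(2k+1)) = (1/2)[1/(2k-1) - 1/(2k+1)]
The series telescopes:
= (1/2)[1/67 - 1/79]
= 6/5293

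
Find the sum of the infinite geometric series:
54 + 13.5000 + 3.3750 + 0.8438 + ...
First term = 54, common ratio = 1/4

For |r| < 1, S = a / (1 - r)
S = 54 / (1 - (1/4))
S = 54 / (3/4)
S = 72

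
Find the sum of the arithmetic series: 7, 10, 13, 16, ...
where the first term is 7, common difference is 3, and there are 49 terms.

Sₙ = n/2 × (first + last)
Last term = a + (n-1)d = 7 + (49-1)×3 = 151
S_49 = 49/2 × (7 + 151)
S_49 = 49/2 × 158 = 3871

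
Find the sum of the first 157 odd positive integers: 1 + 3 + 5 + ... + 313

Sum of first n odd numbers = n²
= 157²
= 24649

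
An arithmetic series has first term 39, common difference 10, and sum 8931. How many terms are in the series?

Using S = n/2 × [2a + (n-1)d]
8931 = n/2 × [2(39) + (n-1)(10)]
8931 = n/2 × [78 + 10n - 10]
17862 = n × [68 + 10n]
10n² + (68)n - 17862 = 0
Discriminant: Δ = (68)² - 4(10)(-17862) = 4624 + 714480 = 719104
√Δ = 848
n = [-(68) + √Δ] / (2·10) = (-68 + 848) / 20 = 780 / 20 = 39
(The negative root is discarded since n must be a positive integer.)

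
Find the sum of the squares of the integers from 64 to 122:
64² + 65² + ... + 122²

Use ∑_{k=1}^{n} k² = n(n+1)(2n+1)/6, then subtract the first 63 terms.
∑_{k=1}^{122} k² = 122×123×245/6 = 612745
∑_{k=1}^{63} k² = 63×64×127/6 = 85344
∑_{k=64}^{122} k² = 612745 - 85344 = 527401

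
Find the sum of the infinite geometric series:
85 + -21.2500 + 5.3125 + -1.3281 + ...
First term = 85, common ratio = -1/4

For |r| < 1, S = a / (1 - r)
S = 85 / (1 - (-1/4))
S = 85 / (5/4)
S = 68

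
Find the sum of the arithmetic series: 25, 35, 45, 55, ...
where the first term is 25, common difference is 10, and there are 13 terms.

Sₙ = n/2 × (first + last)
Last term = a + (n-1)d = 25 + (13-1)×10 = 145
S_13 = 13/2 × (25 + 145)
S_13 = 13/2 × 170 = 1105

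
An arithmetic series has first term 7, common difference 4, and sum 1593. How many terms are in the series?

Using S = n/2 × [2a + (n-1)d]
1593 = n/2 × [2(7) + (n-1)(4)]
1593 = n/2 × [14 + 4n - 4]
3186 = n × [10 + 4n]
4n² + (10)n - 3186 = 0
Discriminant: Δ = (10)² - 4(4)(-3186) = 100 + 50976 = 51076
√Δ = 226
n = [-(10) + √Δ] / (2·4) = (-10 + 226) / 8 = 216 / 8 = 27
(The negative root is discarded since n must be a positive integer.)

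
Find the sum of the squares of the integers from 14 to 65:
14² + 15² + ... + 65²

Use ∑_{k=1}^{n} k² = n(n+1)(2n+1)/6, then subtract the first 13 terms.
∑_{k=1}^{65} k² = 65×66×131/6 = 93665
∑_{k=1}^{13} k² = 13×14×27/6 = 819
∑_{k=14}^{65} k² = 93665 - 819 = 92846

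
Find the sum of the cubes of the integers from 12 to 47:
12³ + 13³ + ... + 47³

Use ∑_{k=1}^{n} k³ = [n(n+1)/2]², then subtract the first 11 terms.
∑_{k=1}^{47} k³ = [47×48/2]² = 1128² = 1272384
∑_{k=1}^{11} k³ = [11×12/2]² = 66² = 4356
∑_{k=12}^{47} k³ = 1272384 - 4356 = 1268028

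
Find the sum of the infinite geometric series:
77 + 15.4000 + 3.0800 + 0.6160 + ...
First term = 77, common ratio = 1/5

For |r| < 1, S = a / (1 - r)
S = 77 / (1 - (1/5))
S = 77 / (4/5)
S = 385/4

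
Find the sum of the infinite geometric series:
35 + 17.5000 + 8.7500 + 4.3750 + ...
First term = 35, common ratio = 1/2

For |r| < 1, S = a / (1 - r)
S = 35 / (1 - (1/2))
S = 35 / (1/2)
S = 70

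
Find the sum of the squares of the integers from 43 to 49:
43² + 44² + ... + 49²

Use ∑_{k=1}^{n} k² = n(n+1)(2n+1)/6, then subtract the first 42 terms.
∑_{k=1}^{49} k² = 49×50×99/6 = 40425
∑_{k=1}^{42} k² = 42×43×85/6 = 25585
∑_{k=43}^{49} k² = 40425 - 25585 = 14840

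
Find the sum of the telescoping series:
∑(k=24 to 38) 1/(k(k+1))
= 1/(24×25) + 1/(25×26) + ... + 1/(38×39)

Partial fractions: 1/(k(k+1)) = 1/k - 1/(k+1)
The series telescopes:
= (1/24 - 1/25) + (1/25 - 1/26) + ... + (1/38 - 1/39)
= 1/24 - 1/39
= 5/312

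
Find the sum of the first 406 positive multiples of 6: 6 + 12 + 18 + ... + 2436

Factor out 6: = 6(1 + 2 + ... + 406) = 6 × n(n+1)/2
= 6 × 406×407/2
= 6 × 82621
= 495726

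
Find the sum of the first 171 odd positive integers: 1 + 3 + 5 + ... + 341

Sum of first n odd numbers = n²
= 171²
= 29241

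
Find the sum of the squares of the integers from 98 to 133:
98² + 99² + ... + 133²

Use ∑_{k=1}^{n} k² = n(n+1)(2n+1)/6, then subtract the first 97 terms.
∑_{k=1}^{133} k² = 133×134×267/6 = 793079
∑_{k=1}^{97} k² = 97×98×195/6 = 308945
∑_{k=98}^{133} k² = 793079 - 308945 = 484134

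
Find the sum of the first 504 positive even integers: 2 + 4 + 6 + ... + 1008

Sum of first n even numbers = n(n+1)
= 504×505
= 254520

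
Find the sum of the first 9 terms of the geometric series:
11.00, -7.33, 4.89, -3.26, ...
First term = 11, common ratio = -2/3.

Sₙ = a(1 - rⁿ) / (1 - r)
S_9 = 11(1 - (-2/3)^9) / (1 - (-2/3))
S_9 = 11(1 - (-512/19683)) / (5/3)
S_9 = 44429/6561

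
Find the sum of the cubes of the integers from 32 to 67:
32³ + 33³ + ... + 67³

Use ∑_{k=1}^{n} k³ = [n(n+1)/2]², then subtract the first 31 terms.
∑_{k=1}^{67} k³ = [67×68/2]² = 2278² = 5189284
∑_{k=1}^{31} k³ = [31×32/2]² = 496² = 246016
∑_{k=32}^{67} k³ = 5189284 - 246016 = 4943268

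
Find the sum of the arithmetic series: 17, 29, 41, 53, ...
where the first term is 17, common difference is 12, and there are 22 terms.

Sₙ = n/2 × (first + last)
Last term = a + (n-1)d = 17 + (22-1)×12 = 269
S_22 = 22/2 × (17 + 269)
S_22 = 22/2 × 286 = 3146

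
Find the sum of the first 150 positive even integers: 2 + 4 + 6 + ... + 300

Sum of first n even numbers = n(n+1)
= 150×151
= 22650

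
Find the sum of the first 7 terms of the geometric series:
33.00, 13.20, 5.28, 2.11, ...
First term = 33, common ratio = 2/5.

Sₙ = a(1 - rⁿ) / (1 - r)
S_7 = 33(1 - (2/5)^7) / (1 - (2/5))
S_7 = 33(1 - (128/78125)) / (3/5)
S_7 = 857967/15625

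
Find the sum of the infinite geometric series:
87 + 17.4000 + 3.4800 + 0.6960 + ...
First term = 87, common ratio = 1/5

For |r| < 1, S = a / (1 - r)
S = 87 / (1 - (1/5))
S = 87 / (4/5)
S = 435/4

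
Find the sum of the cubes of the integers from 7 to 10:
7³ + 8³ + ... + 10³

Use ∑_{k=1}^{n} k³ = [n(n+1)/2]², then subtract the first 6 terms.
∑_{k=1}^{10} k³ = [10×11/2]² = 55² = 3025
∑_{k=1}^{6} k³ = [6×7/2]² = 21² = 441
∑_{k=7}^{10} k³ = 3025 - 441 = 2584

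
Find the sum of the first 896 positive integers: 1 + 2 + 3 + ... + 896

Formula: ∑k = n(n+1)/2
= 896×897/2
= 803712/2
= 401856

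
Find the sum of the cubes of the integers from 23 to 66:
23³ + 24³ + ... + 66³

Use ∑_{k=1}^{n} k³ = [n(n+1)/2]², then subtract the first 22 terms.
∑_{k=1}^{66} k³ = [66×67/2]² = 2211² = 4888521
∑_{k=1}^{22} k³ = [22×23/2]² = 253² = 64009
∑_{k=23}^{66} k³ = 4888521 - 64009 = 4824512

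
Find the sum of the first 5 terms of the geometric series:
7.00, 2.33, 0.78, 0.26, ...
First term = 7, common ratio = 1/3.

Sₙ = a(1 - rⁿ) / (1 - r)
S_5 = 7(1 - (1/3)^5) / (1 - (1/3))
S_5 = 7(1 - (1/243)) / (2/3)
S_5 = 847/81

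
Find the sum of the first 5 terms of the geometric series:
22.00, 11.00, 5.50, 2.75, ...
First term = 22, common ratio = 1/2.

Sₙ = a(1 - rⁿ) / (1 - r)
S_5 = 22(1 - (1/2)^5) / (1 - (1/2))
S_5 = 22(1 - (1/32)) / (1/2)
S_5 = 341/8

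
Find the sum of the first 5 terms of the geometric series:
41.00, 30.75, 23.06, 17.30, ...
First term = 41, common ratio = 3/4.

Sₙ = a(1 - rⁿ) / (1 - r)
S_5 = 41(1 - (3/4)^5) / (1 - (3/4))
S_5 = 41(1 - (243/1024)) / (1/4)
S_5 = 32021/256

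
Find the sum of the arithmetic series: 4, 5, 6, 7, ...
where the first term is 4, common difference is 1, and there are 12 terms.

Sₙ = n/2 × (first + last)
Last term = a + (n-1)d = 4 + (12-1)×1 = 15
S_12 = 12/2 × (4 + 15)
S_12 = 12/2 × 19 = 114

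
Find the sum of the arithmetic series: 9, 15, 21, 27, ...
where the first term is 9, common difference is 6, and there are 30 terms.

Sₙ = n/2 × (first + last)
Last term = a + (n-1)d = 9 + (30-1)×6 = 183
S_30 = 30/2 × (9 + 183)
S_30 = 30/2 × 192 = 2880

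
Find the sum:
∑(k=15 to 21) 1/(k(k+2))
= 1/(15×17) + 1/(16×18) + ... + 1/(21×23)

Partial fractions: 1/(k(k+2)) = (1/2)[1/k - 1/(k+2)]
Telescoping leaves the first two and last two terms:
= (1/2)[1/15 + 1/16 - 1/22 - 1/23]
= 2443/121440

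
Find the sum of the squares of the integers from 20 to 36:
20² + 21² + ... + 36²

Use ∑_{k=1}^{n} k² = n(n+1)(2n+1)/6, then subtract the first 19 terms.
∑_{k=1}^{36} k² = 36×37×73/6 = 16206
∑_{k=1}^{19} k² = 19×20×39/6 = 2470
∑_{k=20}^{36} k² = 16206 - 2470 = 13736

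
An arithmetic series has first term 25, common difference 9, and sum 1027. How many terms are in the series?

Using S = n/2 × [2a + (n-1)d]
1027 = n/2 × [2(25) + (n-1)(9)]
1027 = n/2 × [50 + 9n - 9]
2054 = n × [41 + 9n]
9n² + (41)n - 2054 = 0
Discriminant: Δ = (41)² - 4(9)(-2054) = 1681 + 73944 = 75625
√Δ = 275
n = [-(41) + √Δ] / (2·9) = (-41 + 275) / 18 = 234 / 18 = 13
(The negative root is discarded since n must be a positive integer.)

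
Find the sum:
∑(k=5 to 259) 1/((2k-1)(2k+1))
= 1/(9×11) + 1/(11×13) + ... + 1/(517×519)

Partial fractions: 1/((2k-1)(2k+1)) = (1/2)[1/(2k-1) - 1/(2k+1)]
The series telescopes:
= (1/2)[1/9 - 1/519]
= 85/1557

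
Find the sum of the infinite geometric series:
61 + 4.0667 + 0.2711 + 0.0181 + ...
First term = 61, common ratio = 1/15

For |r| < 1, S = a / (1 - r)
S = 61 / (1 - (1/15))
S = 61 / (14/15)
S = 915/14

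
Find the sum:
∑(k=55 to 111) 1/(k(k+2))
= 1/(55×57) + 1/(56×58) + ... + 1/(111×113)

Partial fractions: 1/(k(k+2)) = (1/2)[1/k - 1/(k+2)]
Telescoping leaves the first two and last two terms:
= (1/2)[1/55 + 1/56 - 1/112 - 1/113]
= 12711/1392160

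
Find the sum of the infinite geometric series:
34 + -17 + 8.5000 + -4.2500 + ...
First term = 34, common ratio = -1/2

For |r| < 1, S = a / (1 - r)
S = 34 / (1 - (-1/2))
S = 34 / (3/2)
S = 68/3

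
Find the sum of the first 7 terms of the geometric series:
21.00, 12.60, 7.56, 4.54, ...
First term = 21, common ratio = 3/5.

Sₙ = a(1 - rⁿ) / (1 - r)
S_7 = 21(1 - (3/5)^7) / (1 - (3/5))
S_7 = 21(1 - (2187/78125)) / (2/5)
S_7 = 797349/15625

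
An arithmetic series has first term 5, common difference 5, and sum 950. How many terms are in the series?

Using S = n/2 × [2a + (n-1)d]
950 = n/2 × [2(5) + (n-1)(5)]
950 = n/2 × [10 + 5n - 5]
1900 = n × [5 + 5n]
5n² + (5)n - 1900 = 0
Discriminant: Δ = (5)² - 4(5)(-1900) = 25 + 38000 = 38025
√Δ = 195
n = [-(5) + √Δ] / (2·5) = (-5 + 195) / 10 = 190 / 10 = 19
(The negative root is discarded since n must be a positive integer.)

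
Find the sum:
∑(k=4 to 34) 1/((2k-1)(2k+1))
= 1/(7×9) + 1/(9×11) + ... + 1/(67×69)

Partial fractions: 1/((2k-1)(2k+1)) = (1/2)[1/(2k-1) - 1/(2k+1)]
The series telescopes:
= (1/2)[1/7 - 1/69]
= 31/483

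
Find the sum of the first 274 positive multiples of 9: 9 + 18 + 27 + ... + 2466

Factor out 9: = 9(1 + 2 + ... + 274) = 9 × n(n+1)/2
= 9 × 274×275/2
= 9 × 37675
= 339075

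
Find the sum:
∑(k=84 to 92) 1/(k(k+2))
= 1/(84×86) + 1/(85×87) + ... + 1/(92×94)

Partial fractions: 1/(k(k+2)) = (1/2)[1/k - 1/(k+2)]
Telescoping leaves the first two and last two terms:
= (1/2)[1/84 + 1/85 - 1/93 - 1/94]
= 7901/6935320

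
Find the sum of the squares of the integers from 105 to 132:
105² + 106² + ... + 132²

Use ∑_{k=1}^{n} k² = n(n+1)(2n+1)/6, then subtract the first 104 terms.
∑_{k=1}^{132} k² = 132×133×265/6 = 775390
∑_{k=1}^{104} k² = 104×105×209/6 = 380380
∑_{k=105}^{132} k² = 775390 - 380380 = 395010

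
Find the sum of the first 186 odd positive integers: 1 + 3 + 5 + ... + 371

Sum of first n odd numbers = n²
= 186²
= 34596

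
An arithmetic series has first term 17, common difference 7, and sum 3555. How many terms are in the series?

Using S = n/2 × [2a + (n-1)d]
3555 = n/2 × [2(17) + (n-1)(7)]
3555 = n/2 × [34 + 7n - 7]
7110 = n × [27 + 7n]
7n² + (27)n - 7110 = 0
Discriminant: Δ = (27)² - 4(7)(-7110) = 729 + 199080 = 199809
√Δ = 447
n = [-(27) + √Δ] / (2·7) = (-27 + 447) / 14 = 420 / 14 = 30
(The negative root is discarded since n must be a positive integer.)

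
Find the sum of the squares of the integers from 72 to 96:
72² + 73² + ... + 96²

Use ∑_{k=1}^{n} k² = n(n+1)(2n+1)/6, then subtract the first 71 terms.
∑_{k=1}^{96} k² = 96×97×193/6 = 299536
∑_{k=1}^{71} k² = 71×72×143/6 = 121836
∑_{k=72}^{96} k² = 299536 - 121836 = 177700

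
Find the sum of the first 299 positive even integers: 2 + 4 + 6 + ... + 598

Sum of first n even numbers = n(n+1)
= 299×300
= 89700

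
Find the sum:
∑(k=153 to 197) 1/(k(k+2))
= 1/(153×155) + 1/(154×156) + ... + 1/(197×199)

Partial fractions: 1/(k(k+2)) = (1/2)[1/k - 1/(k+2)]
Telescoping leaves the first two and last two terms:
= (1/2)[1/153 + 1/154 - 1/198 - 1/199]
= 6925/4688838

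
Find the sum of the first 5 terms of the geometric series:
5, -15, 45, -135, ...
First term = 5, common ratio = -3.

Sₙ = a(1 - rⁿ) / (1 - r)
S_5 = 5(1 - (-3)^5) / (1 - (-3))
S_5 = 5(1 - (-243)) / (4)
S_5 = 305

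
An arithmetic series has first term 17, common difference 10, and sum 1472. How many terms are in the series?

Using S = n/2 × [2a + (n-1)d]
1472 = n/2 × [2(17) + (n-1)(10)]
1472 = n/2 × [34 + 10n - 10]
2944 = n × [24 + 10n]
10n² + (24)n - 2944 = 0
Discriminant: Δ = (24)² - 4(10)(-2944) = 576 + 117760 = 118336
√Δ = 344
n = [-(24) + √Δ] / (2·10) = (-24 + 344) / 20 = 320 / 20 = 16
(The negative root is discarded since n must be a positive integer.)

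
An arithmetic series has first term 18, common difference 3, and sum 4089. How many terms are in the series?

Using S = n/2 × [2a + (n-1)d]
4089 = n/2 × [2(18) + (n-1)(3)]
4089 = n/2 × [36 + 3n - 3]
8178 = n × [33 + 3n]
3n² + (33)n - 8178 = 0
Discriminant: Δ = (33)² - 4(3)(-8178) = 1089 + 98136 = 99225
√Δ = 315
n = [-(33) + √Δ] / (2·3) = (-33 + 315) / 6 = 282 / 6 = 47
(The negative root is discarded since n must be a positive integer.)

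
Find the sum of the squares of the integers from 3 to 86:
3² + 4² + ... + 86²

Use ∑_{k=1}^{n} k² = n(n+1)(2n+1)/6, then subtract the first 2 terms.
∑_{k=1}^{86} k² = 86×87×173/6 = 215731
∑_{k=1}^{2} k² = 2×3×5/6 = 5
∑_{k=3}^{86} k² = 215731 - 5 = 215726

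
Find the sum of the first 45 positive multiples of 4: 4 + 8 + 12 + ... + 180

Factor out 4: = 4(1 + 2 + ... + 45) = 4 × n(n+1)/2
= 4 × 45×46/2
= 4 × 1035
= 4140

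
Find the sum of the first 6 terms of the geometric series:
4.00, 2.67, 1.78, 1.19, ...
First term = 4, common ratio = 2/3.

Sₙ = a(1 - rⁿ) / (1 - r)
S_6 = 4(1 - (2/3)^6) / (1 - (2/3))
S_6 = 4(1 - (64/729)) / (1/3)
S_6 = 2660/243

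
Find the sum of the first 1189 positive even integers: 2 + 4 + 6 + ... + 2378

Sum of first n even numbers = n(n+1)
= 1189×1190
= 1414910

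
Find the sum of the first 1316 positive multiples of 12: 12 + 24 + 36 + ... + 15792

Factor out 12: = 12(1 + 2 + ... + 1316) = 12 × n(n+1)/2
= 12 × 1316×1317/2
= 12 × 866586
= 10399032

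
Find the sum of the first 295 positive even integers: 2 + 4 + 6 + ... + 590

Sum of first n even numbers = n(n+1)
= 295×296
= 87320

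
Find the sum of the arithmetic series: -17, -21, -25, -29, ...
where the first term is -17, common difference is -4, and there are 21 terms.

Sₙ = n/2 × (first + last)
Last term = a + (n-1)d = -17 + (21-1)×(-4) = -97
S_21 = 21/2 × (-17 + (-97))
S_21 = 21/2 × (-114) = -1197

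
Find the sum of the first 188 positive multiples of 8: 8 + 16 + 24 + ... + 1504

Factor out 8: = 8(1 + 2 + ... + 188) = 8 × n(n+1)/2
= 8 × 188×189/2
= 8 × 17766
= 142128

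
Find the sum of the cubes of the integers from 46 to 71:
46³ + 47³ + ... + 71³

Use ∑_{k=1}^{n} k³ = [n(n+1)/2]², then subtract the first 45 terms.
∑_{k=1}^{71} k³ = [71×72/2]² = 2556² = 6533136
∑_{k=1}^{45} k³ = [45×46/2]² = 1035² = 1071225
∑_{k=46}^{71} k³ = 6533136 - 1071225 = 5461911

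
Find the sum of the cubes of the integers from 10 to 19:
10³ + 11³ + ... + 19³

Use ∑_{k=1}^{n} k³ = [n(n+1)/2]², then subtract the first 9 terms.
∑_{k=1}^{19} k³ = [19×20/2]² = 190² = 36100
∑_{k=1}^{9} k³ = [9×10/2]² = 45² = 2025
∑_{k=10}^{19} k³ = 36100 - 2025 = 34075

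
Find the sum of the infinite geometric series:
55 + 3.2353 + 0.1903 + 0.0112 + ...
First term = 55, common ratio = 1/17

For |r| < 1, S = a / (1 - r)
S = 55 / (1 - (1/17))
S = 55 / (16/17)
S = 935/16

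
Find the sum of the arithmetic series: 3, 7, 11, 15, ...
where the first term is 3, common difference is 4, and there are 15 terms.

Sₙ = n/2 × (first + last)
Last term = a + (n-1)d = 3 + (15-1)×4 = 59
S_15 = 15/2 × (3 + 59)
S_15 = 15/2 × 62 = 465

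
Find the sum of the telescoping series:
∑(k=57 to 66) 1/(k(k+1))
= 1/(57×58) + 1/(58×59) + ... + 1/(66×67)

Partial fractions: 1/(k(k+1)) = 1/k - 1/(k+1)
The series telescopes:
= (1/57 - 1/58) + (1/58 - 1/59) + ... + (1/66 - 1/67)
= 1/57 - 1/67
= 10/3819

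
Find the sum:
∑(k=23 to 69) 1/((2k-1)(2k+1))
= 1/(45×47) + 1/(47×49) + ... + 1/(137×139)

Partial fractions: 1/((2k-1)(2k+1)) = (1/2)[1/(2k-1) - 1/(2k+1)]
The series telescopes:
= (1/2)[1/45 - 1/139]
= 47/6255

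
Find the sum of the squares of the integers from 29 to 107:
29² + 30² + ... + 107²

Use ∑_{k=1}^{n} k² = n(n+1)(2n+1)/6, then subtract the first 28 terms.
∑_{k=1}^{107} k² = 107×108×215/6 = 414090
∑_{k=1}^{28} k² = 28×29×57/6 = 7714
∑_{k=29}^{107} k² = 414090 - 7714 = 406376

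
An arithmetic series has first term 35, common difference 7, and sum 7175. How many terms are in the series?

Using S = n/2 × [2a + (n-1)d]
7175 = n/2 × [2(35) + (n-1)(7)]
7175 = n/2 × [70 + 7n - 7]
14350 = n × [63 + 7n]
7n² + (63)n - 14350 = 0
Discriminant: Δ = (63)² - 4(7)(-14350) = 3969 + 401800 = 405769
√Δ = 637
n = [-(63) + √Δ] / (2·7) = (-63 + 637) / 14 = 574 / 14 = 41
(The negative root is discarded since n must be a positive integer.)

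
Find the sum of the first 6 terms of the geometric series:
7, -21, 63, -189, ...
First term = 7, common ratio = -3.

Sₙ = a(1 - rⁿ) / (1 - r)
S_6 = 7(1 - (-3)^6) / (1 - (-3))
S_6 = 7(1 - 729) / (4)
S_6 = -1274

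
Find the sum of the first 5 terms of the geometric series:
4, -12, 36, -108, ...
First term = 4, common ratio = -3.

Sₙ = a(1 - rⁿ) / (1 - r)
S_5 = 4(1 - (-3)^5) / (1 - (-3))
S_5 = 4(1 - (-243)) / (4)
S_5 = 244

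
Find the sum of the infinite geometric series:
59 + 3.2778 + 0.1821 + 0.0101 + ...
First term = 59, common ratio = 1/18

For |r| < 1, S = a / (1 - r)
S = 59 / (1 - (1/18))
S = 59 / (17/18)
S = 1062/17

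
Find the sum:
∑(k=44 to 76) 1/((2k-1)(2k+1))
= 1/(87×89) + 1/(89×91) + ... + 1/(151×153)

Partial fractions: 1/((2k-1)(2k+1)) = (1/2)[1/(2k-1) - 1/(2k+1)]
The series telescopes:
= (1/2)[1/87 - 1/153]
= 11/4437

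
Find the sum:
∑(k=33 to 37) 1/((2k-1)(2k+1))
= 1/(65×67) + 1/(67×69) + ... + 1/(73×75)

Partial fractions: 1/((2k-1)(2k+1)) = (1/2)[1/(2k-1) - 1/(2k+1)]
The series telescopes:
= (1/2)[1/65 - 1/75]
= 1/975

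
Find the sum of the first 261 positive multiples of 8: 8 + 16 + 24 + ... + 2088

Factor out 8: = 8(1 + 2 + ... + 261) = 8 × n(n+1)/2
= 8 × 261×262/2
= 8 × 34191
= 273528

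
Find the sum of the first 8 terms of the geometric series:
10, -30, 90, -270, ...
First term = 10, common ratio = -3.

Sₙ = a(1 - rⁿ) / (1 - r)
S_8 = 10(1 - (-3)^8) / (1 - (-3))
S_8 = 10(1 - 6561) / (4)
S_8 = -16400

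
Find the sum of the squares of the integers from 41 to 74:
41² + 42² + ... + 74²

Use ∑_{k=1}^{n} k² = n(n+1)(2n+1)/6, then subtract the first 40 terms.
∑_{k=1}^{74} k² = 74×75×149/6 = 137825
∑_{k=1}^{40} k² = 40×41×81/6 = 22140
∑_{k=41}^{74} k² = 137825 - 22140 = 115685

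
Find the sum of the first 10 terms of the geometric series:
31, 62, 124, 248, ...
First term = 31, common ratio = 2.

Sₙ = a(1 - rⁿ) / (1 - r)
S_10 = 31(1 - 2^10) / (1 - 2)
S_10 = 31(1 - 1024) / (-1)
S_10 = 31713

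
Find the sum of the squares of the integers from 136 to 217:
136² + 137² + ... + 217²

Use ∑_{k=1}^{n} k² = n(n+1)(2n+1)/6, then subtract the first 135 terms.
∑_{k=1}^{217} k² = 217×218×435/6 = 3429685
∑_{k=1}^{135} k² = 135×136×271/6 = 829260
∑_{k=136}^{217} k² = 3429685 - 829260 = 2600425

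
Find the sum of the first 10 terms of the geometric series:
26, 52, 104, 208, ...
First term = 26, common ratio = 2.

Sₙ = a(1 - rⁿ) / (1 - r)
S_10 = 26(1 - 2^10) / (1 - 2)
S_10 = 26(1 - 1024) / (-1)
S_10 = 26598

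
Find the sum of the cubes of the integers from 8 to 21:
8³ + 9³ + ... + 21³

Use ∑_{k=1}^{n} k³ = [n(n+1)/2]², then subtract the first 7 terms.
∑_{k=1}^{21} k³ = [21×22/2]² = 231² = 53361
∑_{k=1}^{7} k³ = [7×8/2]² = 28² = 784
∑_{k=8}^{21} k³ = 53361 - 784 = 52577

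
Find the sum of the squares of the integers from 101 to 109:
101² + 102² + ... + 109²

Use ∑_{k=1}^{n} k² = n(n+1)(2n+1)/6, then subtract the first 100 terms.
∑_{k=1}^{109} k² = 109×110×219/6 = 437635
∑_{k=1}^{100} k² = 100×101×201/6 = 338350
∑_{k=101}^{109} k² = 437635 - 338350 = 99285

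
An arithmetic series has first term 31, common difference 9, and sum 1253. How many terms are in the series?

Using S = n/2 × [2a + (n-1)d]
1253 = n/2 × [2(31) + (n-1)(9)]
1253 = n/2 × [62 + 9n - 9]
2506 = n × [53 + 9n]
9n² + (53)n - 2506 = 0
Discriminant: Δ = (53)² - 4(9)(-2506) = 2809 + 90216 = 93025
√Δ = 305
n = [-(53) + √Δ] / (2·9) = (-53 + 305) / 18 = 252 / 18 = 14
(The negative root is discarded since n must be a positive integer.)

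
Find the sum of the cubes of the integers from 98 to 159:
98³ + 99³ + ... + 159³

Use ∑_{k=1}^{n} k³ = [n(n+1)/2]², then subtract the first 97 terms.
∑_{k=1}^{159} k³ = [159×160/2]² = 12720² = 161798400
∑_{k=1}^{97} k³ = [97×98/2]² = 4753² = 22591009
∑_{k=98}^{159} k³ = 161798400 - 22591009 = 139207391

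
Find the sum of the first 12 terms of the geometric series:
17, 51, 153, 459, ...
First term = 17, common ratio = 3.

Sₙ = a(1 - rⁿ) / (1 - r)
S_12 = 17(1 - 3^12) / (1 - 3)
S_12 = 17(1 - 531441) / (-2)
S_12 = 4517240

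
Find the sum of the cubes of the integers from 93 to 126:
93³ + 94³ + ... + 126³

Use ∑_{k=1}^{n} k³ = [n(n+1)/2]², then subtract the first 92 terms.
∑_{k=1}^{126} k³ = [126×127/2]² = 8001² = 64016001
∑_{k=1}^{92} k³ = [92×93/2]² = 4278² = 18301284
∑_{k=93}^{126} k³ = 64016001 - 18301284 = 45714717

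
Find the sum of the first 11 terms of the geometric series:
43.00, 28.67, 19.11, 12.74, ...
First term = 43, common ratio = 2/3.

Sₙ = a(1 - rⁿ) / (1 - r)
S_11 = 43(1 - (2/3)^11) / (1 - (2/3))
S_11 = 43(1 - (2048/177147)) / (1/3)
S_11 = 7529257/59049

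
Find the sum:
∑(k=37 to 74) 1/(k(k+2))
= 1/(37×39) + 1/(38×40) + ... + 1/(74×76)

Partial fractions: 1/(k(k+2)) = (1/2)[1/k - 1/(k+2)]
Telescoping leaves the first two and last two terms:
= (1/2)[1/37 + 1/38 - 1/75 - 1/76]
= 5663/421800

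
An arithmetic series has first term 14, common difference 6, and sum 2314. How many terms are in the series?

Using S = n/2 × [2a + (n-1)d]
2314 = n/2 × [2(14) + (n-1)(6)]
2314 = n/2 × [28 + 6n - 6]
4628 = n × [22 + 6n]
6n² + (22)n - 4628 = 0
Discriminant: Δ = (22)² - 4(6)(-4628) = 484 + 111072 = 111556
√Δ = 334
n = [-(22) + √Δ] / (2·6) = (-22 + 334) / 12 = 312 / 12 = 26
(The negative root is discarded since n must be a positive integer.)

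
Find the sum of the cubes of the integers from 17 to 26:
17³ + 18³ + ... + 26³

Use ∑_{k=1}^{n} k³ = [n(n+1)/2]², then subtract the first 16 terms.
∑_{k=1}^{26} k³ = [26×27/2]² = 351² = 123201
∑_{k=1}^{16} k³ = [16×17/2]² = 136² = 18496
∑_{k=17}^{26} k³ = 123201 - 18496 = 104705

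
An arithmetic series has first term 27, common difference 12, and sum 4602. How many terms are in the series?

Using S = n/2 × [2a + (n-1)d]
4602 = n/2 × [2(27) + (n-1)(12)]
4602 = n/2 × [54 + 12n - 12]
9204 = n × [42 + 12n]
12n² + (42)n - 9204 = 0
Discriminant: Δ = (42)² - 4(12)(-9204) = 1764 + 441792 = 443556
√Δ = 666
n = [-(42) + √Δ] / (2·12) = (-42 + 666) / 24 = 624 / 24 = 26
(The negative root is discarded since n must be a positive integer.)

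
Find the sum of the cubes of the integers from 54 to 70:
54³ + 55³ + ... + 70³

Use ∑_{k=1}^{n} k³ = [n(n+1)/2]², then subtract the first 53 terms.
∑_{k=1}^{70} k³ = [70×71/2]² = 2485² = 6175225
∑_{k=1}^{53} k³ = [53×54/2]² = 1431² = 2047761
∑_{k=54}^{70} k³ = 6175225 - 2047761 = 4127464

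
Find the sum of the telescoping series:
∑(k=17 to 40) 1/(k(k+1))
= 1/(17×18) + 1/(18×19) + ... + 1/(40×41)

Partial fractions: 1/(k(k+1)) = 1/k - 1/(k+1)
The series telescopes:
= (1/17 - 1/18) + (1/18 - 1/19) + ... + (1/40 - 1/41)
= 1/17 - 1/41
= 24/697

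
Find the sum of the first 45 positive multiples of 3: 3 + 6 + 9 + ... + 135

Factor out 3: = 3(1 + 2 + ... + 45) = 3 × n(n+1)/2
= 3 × 45×46/2
= 3 × 1035
= 3105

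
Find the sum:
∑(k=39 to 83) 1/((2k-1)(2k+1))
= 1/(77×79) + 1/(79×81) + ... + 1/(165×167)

Partial fractions: 1/((2k-1)(2k+1)) = (1/2)[1/(2k-1) - 1/(2k+1)]
The series telescopes:
= (1/2)[1/77 - 1/167]
= 45/12859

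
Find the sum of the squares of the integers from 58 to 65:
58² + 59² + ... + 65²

Use ∑_{k=1}^{n} k² = n(n+1)(2n+1)/6, then subtract the first 57 terms.
∑_{k=1}^{65} k² = 65×66×131/6 = 93665
∑_{k=1}^{57} k² = 57×58×115/6 = 63365
∑_{k=58}^{65} k² = 93665 - 63365 = 30300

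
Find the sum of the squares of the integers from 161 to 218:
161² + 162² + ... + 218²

Use ∑_{k=1}^{n} k² = n(n+1)(2n+1)/6, then subtract the first 160 terms.
∑_{k=1}^{218} k² = 218×219×437/6 = 3477209
∑_{k=1}^{160} k² = 160×161×321/6 = 1378160
∑_{k=161}^{218} k² = 3477209 - 1378160 = 2099049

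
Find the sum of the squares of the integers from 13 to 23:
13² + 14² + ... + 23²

Use ∑_{k=1}^{n} k² = n(n+1)(2n+1)/6, then subtract the first 12 terms.
∑_{k=1}^{23} k² = 23×24×47/6 = 4324
∑_{k=1}^{12} k² = 12×13×25/6 = 650
∑_{k=13}^{23} k² = 4324 - 650 = 3674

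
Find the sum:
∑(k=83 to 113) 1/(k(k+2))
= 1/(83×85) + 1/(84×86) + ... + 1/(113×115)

Partial fractions: 1/(k(k+2)) = (1/2)[1/k - 1/(k+2)]
Telescoping leaves the first two and last two terms:
= (1/2)[1/83 + 1/84 - 1/114 - 1/115]
= 98797/30467640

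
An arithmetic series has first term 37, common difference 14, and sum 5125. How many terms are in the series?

Using S = n/2 × [2a + (n-1)d]
5125 = n/2 × [2(37) + (n-1)(14)]
5125 = n/2 × [74 + 14n - 14]
10250 = n × [60 + 14n]
14n² + (60)n - 10250 = 0
Discriminant: Δ = (60)² - 4(14)(-10250) = 3600 + 574000 = 577600
√Δ = 760
n = [-(60) + √Δ] / (2·14) = (-60 + 760) / 28 = 700 / 28 = 25
(The negative root is discarded since n must be a positive integer.)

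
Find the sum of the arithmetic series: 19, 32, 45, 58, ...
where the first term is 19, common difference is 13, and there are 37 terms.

Sₙ = n/2 × (first + last)
Last term = a + (n-1)d = 19 + (37-1)×13 = 487
S_37 = 37/2 × (19 + 487)
S_37 = 37/2 × 506 = 9361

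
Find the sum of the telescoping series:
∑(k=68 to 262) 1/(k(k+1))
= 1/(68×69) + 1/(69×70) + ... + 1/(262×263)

Partial fractions: 1/(k(k+1)) = 1/k - 1/(k+1)
The series telescopes:
= (1/68 - 1/69) + (1/69 - 1/70) + ... + (1/262 - 1/263)
= 1/68 - 1/263
= 195/17884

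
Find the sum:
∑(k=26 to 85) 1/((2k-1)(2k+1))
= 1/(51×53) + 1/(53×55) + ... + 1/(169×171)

Partial fractions: 1/((2k-1)(2k+1)) = (1/2)[1/(2k-1) - 1/(2k+1)]
The series telescopes:
= (1/2)[1/51 - 1/171]
= 20/2907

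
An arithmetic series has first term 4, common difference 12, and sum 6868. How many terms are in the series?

Using S = n/2 × [2a + (n-1)d]
6868 = n/2 × [2(4) + (n-1)(12)]
6868 = n/2 × [8 + 12n - 12]
13736 = n × [-4 + 12n]
12n² + (-4)n - 13736 = 0
Discriminant: Δ = (-4)² - 4(12)(-13736) = 16 + 659328 = 659344
√Δ = 812
n = [-(-4) + √Δ] / (2·12) = (4 + 812) / 24 = 816 / 24 = 34
(The negative root is discarded since n must be a positive integer.)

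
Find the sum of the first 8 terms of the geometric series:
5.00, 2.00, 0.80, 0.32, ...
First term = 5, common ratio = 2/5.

Sₙ = a(1 - rⁿ) / (1 - r)
S_8 = 5(1 - (2/5)^8) / (1 - (2/5))
S_8 = 5(1 - (256/390625)) / (3/5)
S_8 = 130123/15625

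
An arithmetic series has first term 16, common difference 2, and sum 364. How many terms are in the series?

Using S = n/2 × [2a + (n-1)d]
364 = n/2 × [2(16) + (n-1)(2)]
364 = n/2 × [32 + 2n - 2]
728 = n × [30 + 2n]
2n² + (30)n - 728 = 0
Discriminant: Δ = (30)² - 4(2)(-728) = 900 + 5824 = 6724
√Δ = 82
n = [-(30) + √Δ] / (2·2) = (-30 + 82) / 4 = 52 / 4 = 13
(The negative root is discarded since n must be a positive integer.)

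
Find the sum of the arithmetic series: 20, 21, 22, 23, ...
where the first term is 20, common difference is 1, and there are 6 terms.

Sₙ = n/2 × (first + last)
Last term = a + (n-1)d = 20 + (6-1)×1 = 25
S_6 = 6/2 × (20 + 25)
S_6 = 6/2 × 45 = 135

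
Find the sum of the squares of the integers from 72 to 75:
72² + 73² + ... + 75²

Use ∑_{k=1}^{n} k² = n(n+1)(2n+1)/6, then subtract the first 71 terms.
∑_{k=1}^{75} k² = 75×76×151/6 = 143450
∑_{k=1}^{71} k² = 71×72×143/6 = 121836
∑_{k=72}^{75} k² = 143450 - 121836 = 21614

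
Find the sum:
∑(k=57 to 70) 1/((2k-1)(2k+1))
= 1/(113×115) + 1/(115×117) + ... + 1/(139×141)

Partial fractions: 1/((2k-1)(2k+1)) = (1/2)[1/(2k-1) - 1/(2k+1)]
The series telescopes:
= (1/2)[1/113 - 1/141]
= 14/15933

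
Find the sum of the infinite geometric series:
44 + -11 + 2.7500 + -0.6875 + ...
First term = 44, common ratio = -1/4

For |r| < 1, S = a / (1 - r)
S = 44 / (1 - (-1/4))
S = 44 / (5/4)
S = 176/5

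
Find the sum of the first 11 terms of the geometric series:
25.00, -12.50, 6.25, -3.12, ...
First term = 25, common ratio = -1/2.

Sₙ = a(1 - rⁿ) / (1 - r)
S_11 = 25(1 - (-1/2)^11) / (1 - (-1/2))
S_11 = 25(1 - (-1/2048)) / (3/2)
S_11 = 17075/1024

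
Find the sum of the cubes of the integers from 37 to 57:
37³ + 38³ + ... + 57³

Use ∑_{k=1}^{n} k³ = [n(n+1)/2]², then subtract the first 36 terms.
∑_{k=1}^{57} k³ = [57×58/2]² = 1653² = 2732409
∑_{k=1}^{36} k³ = [36×37/2]² = 666² = 443556
∑_{k=37}^{57} k³ = 2732409 - 443556 = 2288853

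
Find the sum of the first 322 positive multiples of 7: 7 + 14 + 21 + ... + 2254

Factor out 7: = 7(1 + 2 + ... + 322) = 7 × n(n+1)/2
= 7 × 322×323/2
= 7 × 52003
= 364021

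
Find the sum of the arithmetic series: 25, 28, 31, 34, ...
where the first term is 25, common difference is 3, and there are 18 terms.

Sₙ = n/2 × (first + last)
Last term = a + (n-1)d = 25 + (18-1)×3 = 76
S_18 = 18/2 × (25 + 76)
S_18 = 18/2 × 101 = 909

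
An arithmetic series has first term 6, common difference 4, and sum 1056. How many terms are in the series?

Using S = n/2 × [2a + (n-1)d]
1056 = n/2 × [2(6) + (n-1)(4)]
1056 = n/2 × [12 + 4n - 4]
2112 = n × [8 + 4n]
4n² + (8)n - 2112 = 0
Discriminant: Δ = (8)² - 4(4)(-2112) = 64 + 33792 = 33856
√Δ = 184
n = [-(8) + √Δ] / (2·4) = (-8 + 184) / 8 = 176 / 8 = 22
(The negative root is discarded since n must be a positive integer.)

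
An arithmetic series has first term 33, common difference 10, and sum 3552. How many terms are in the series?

Using S = n/2 × [2a + (n-1)d]
3552 = n/2 × [2(33) + (n-1)(10)]
3552 = n/2 × [66 + 10n - 10]
7104 = n × [56 + 10n]
10n² + (56)n - 7104 = 0
Discriminant: Δ = (56)² - 4(10)(-7104) = 3136 + 284160 = 287296
√Δ = 536
n = [-(56) + √Δ] / (2·10) = (-56 + 536) / 20 = 480 / 20 = 24
(The negative root is discarded since n must be a positive integer.)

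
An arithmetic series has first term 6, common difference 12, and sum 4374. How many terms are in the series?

Using S = n/2 × [2a + (n-1)d]
4374 = n/2 × [2(6) + (n-1)(12)]
4374 = n/2 × [12 + 12n - 12]
8748 = n × [0 + 12n]
12n² + (0)n - 8748 = 0
Discriminant: Δ = (0)² - 4(12)(-8748) = 0 + 419904 = 419904
√Δ = 648
n = [-(0) + √Δ] / (2·12) = (0 + 648) / 24 = 648 / 24 = 27
(The negative root is discarded since n must be a positive integer.)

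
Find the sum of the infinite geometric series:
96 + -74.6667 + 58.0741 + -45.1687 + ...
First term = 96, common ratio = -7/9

For |r| < 1, S = a / (1 - r)
S = 96 / (1 - (-7/9))
S = 96 / (16/9)
S = 54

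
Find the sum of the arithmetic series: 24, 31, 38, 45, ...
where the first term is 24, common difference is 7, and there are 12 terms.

Sₙ = n/2 × (first + last)
Last term = a + (n-1)d = 24 + (12-1)×7 = 101
S_12 = 12/2 × (24 + 101)
S_12 = 12/2 × 125 = 750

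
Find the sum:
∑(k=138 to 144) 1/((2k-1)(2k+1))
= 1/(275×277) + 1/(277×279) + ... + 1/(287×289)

Partial fractions: 1/((2k-1)(2k+1)) = (1/2)[1/(2k-1) - 1/(2k+1)]
The series telescopes:
= (1/2)[1/275 - 1/289]
= 7/79475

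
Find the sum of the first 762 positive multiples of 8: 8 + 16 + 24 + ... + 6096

Factor out 8: = 8(1 + 2 + ... + 762) = 8 × n(n+1)/2
= 8 × 762×763/2
= 8 × 290703
= 2325624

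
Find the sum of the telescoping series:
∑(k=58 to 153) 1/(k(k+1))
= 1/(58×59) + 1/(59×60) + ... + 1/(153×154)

Partial fractions: 1/(k(k+1)) = 1/k - 1/(k+1)
The series telescopes:
= (1/58 - 1/59) + (1/59 - 1/60) + ... + (1/153 - 1/154)
= 1/58 - 1/154
= 24/2233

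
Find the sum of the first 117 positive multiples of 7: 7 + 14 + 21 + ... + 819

Factor out 7: = 7(1 + 2 + ... + 117) = 7 × n(n+1)/2
= 7 × 117×118/2
= 7 × 6903
= 48321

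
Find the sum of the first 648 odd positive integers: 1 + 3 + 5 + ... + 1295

Sum of first n odd numbers = n²
= 648²
= 419904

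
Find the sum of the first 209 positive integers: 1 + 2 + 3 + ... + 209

Formula: ∑k = n(n+1)/2
= 209×210/2
= 43890/2
= 21945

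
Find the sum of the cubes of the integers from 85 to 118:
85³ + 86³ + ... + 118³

Use ∑_{k=1}^{n} k³ = [n(n+1)/2]², then subtract the first 84 terms.
∑_{k=1}^{118} k³ = [118×119/2]² = 7021² = 49294441
∑_{k=1}^{84} k³ = [84×85/2]² = 3570² = 12744900
∑_{k=85}^{118} k³ = 49294441 - 12744900 = 36549541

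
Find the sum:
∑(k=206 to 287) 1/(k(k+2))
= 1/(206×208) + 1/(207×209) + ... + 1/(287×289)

Partial fractions: 1/(k(k+2)) = (1/2)[1/k - 1/(k+2)]
Telescoping leaves the first two and last two terms:
= (1/2)[1/206 + 1/207 - 1/288 - 1/289]
= 60311/43817024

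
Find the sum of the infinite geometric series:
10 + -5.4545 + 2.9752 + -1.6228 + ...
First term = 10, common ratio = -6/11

For |r| < 1, S = a / (1 - r)
S = 10 / (1 - (-6/11))
S = 10 / (17/11)
S = 110/17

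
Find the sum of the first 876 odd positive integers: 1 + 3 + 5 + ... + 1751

Sum of first n odd numbers = n²
= 876²
= 767376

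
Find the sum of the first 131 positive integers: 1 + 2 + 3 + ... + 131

Formula: ∑k = n(n+1)/2
= 131×132/2
= 17292/2
= 8646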